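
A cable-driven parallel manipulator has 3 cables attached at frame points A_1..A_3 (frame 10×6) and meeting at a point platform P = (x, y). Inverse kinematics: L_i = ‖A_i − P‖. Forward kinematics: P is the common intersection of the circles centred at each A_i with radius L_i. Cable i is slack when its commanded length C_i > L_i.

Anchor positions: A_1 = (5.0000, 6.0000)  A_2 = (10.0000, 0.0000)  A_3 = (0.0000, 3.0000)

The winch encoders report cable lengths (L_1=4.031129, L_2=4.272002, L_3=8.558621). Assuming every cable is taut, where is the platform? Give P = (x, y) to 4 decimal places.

expand ‖A_i−P‖²=L_i² and subtract eq 1 (q_i ≔ ‖A_i‖²−L_i²)
q_1 = 25.0000+36.0000−16.2500 = 44.7500
eq1−eq2 → [-10.0000  12.0000]·P = -37.0000
eq1−eq3 → [10.0000  6.0000]·P = 109.0000
2×2 solve → P = (8.5000, 4.0000)

(8.5000, 4.0000)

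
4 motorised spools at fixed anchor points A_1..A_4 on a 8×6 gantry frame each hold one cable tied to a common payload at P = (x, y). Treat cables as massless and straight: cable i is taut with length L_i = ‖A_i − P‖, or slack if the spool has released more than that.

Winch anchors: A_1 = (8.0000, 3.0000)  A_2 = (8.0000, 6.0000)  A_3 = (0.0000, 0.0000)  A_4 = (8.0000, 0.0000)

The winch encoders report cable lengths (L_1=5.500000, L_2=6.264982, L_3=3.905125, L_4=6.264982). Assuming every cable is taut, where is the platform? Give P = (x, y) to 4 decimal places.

each cable: (A_i−P)·(A_i−P) = L_i²; let q_i = ‖A_i‖²−L_i²
q_1 = 64.0000+9.0000−30.2500 = 42.7500
row 1: 0.0000x − 6.0000y = -18.0000  (q_2=60.7500)
row 2: 16.0000x + 6.0000y = 58.0000  (q_3=-15.2500)
row 3: 0.0000x + 6.0000y = 18.0000  (q_4=24.7500)
Cramer on rows 1–2 → x = 2.5000, y = 3.0000
check cable 4: ‖A_4−P‖² = 39.2500 ≈ L_4² = 39.2500 ✓

(2.5000, 3.0000)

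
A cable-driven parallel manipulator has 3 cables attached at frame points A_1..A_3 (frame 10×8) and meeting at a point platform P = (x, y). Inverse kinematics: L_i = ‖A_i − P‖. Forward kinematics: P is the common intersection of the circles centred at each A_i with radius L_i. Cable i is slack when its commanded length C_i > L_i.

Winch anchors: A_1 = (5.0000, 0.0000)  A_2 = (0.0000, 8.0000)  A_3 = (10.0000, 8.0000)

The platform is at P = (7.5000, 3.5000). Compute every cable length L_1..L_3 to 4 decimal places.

(4.3012, 8.7464, 5.1478)

cable 1: Δx=-2.5000, Δy=-3.5000; L_1 = √(Δx²+Δy²) = 4.3012
cable 2: Δx=-7.5000, Δy=4.5000; L_2 = √(Δx²+Δy²) = 8.7464
cable 3: Δx=2.5000, Δy=4.5000; L_3 = √(Δx²+Δy²) = 5.1478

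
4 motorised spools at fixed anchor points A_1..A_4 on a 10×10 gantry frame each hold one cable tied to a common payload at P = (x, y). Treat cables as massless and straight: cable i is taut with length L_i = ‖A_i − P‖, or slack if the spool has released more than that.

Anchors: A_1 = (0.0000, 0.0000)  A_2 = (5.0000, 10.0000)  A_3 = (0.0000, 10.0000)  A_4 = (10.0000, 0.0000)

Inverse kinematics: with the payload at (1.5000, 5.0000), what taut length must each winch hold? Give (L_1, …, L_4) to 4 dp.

(5.2202, 6.1033, 5.2202, 9.8615)

L_1 = √((0.0000−1.5000)² + (0.0000−5.0000)²) = 5.2202
L_2 = √((5.0000−1.5000)² + (10.0000−5.0000)²) = 6.1033
L_3 = √((0.0000−1.5000)² + (10.0000−5.0000)²) = 5.2202
L_4 = √((10.0000−1.5000)² + (0.0000−5.0000)²) = 9.8615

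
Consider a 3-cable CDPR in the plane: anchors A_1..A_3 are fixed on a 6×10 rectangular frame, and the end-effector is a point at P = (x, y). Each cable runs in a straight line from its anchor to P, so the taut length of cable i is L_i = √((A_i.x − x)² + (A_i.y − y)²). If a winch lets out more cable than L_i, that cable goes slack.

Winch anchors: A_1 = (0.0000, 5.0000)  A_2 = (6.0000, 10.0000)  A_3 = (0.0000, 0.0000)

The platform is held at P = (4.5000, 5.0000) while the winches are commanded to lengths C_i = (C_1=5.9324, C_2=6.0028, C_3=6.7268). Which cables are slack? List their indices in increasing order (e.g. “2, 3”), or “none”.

1, 2

cable 1: √((-4.5000)²+(0.0000)²)=4.5000, C_1=5.9324: slack
cable 2: √((1.5000)²+(5.0000)²)=5.2202, C_2=6.0028: slack
cable 3: √((-4.5000)²+(-5.0000)²)=6.7268, C_3=6.7268: taut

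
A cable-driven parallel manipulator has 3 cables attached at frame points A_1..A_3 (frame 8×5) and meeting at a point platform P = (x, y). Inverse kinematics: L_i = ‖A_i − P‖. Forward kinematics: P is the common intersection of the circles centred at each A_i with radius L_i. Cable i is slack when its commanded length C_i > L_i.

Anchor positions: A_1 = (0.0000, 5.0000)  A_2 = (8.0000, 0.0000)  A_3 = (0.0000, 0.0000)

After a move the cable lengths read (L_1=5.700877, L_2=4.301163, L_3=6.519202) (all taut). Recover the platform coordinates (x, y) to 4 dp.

(5.5000, 3.5000)

expand ‖A_i−P‖²=L_i² and subtract eq 1 (k_i ≔ ‖A_i‖²−L_i²)
k_1 = 0.0000+25.0000−32.5000 = -7.5000
eq1−eq2 → [-16.0000  10.0000]·P = -53.0000
eq1−eq3 → [0.0000  10.0000]·P = 35.0000
2×2 solve → P = (5.5000, 3.5000)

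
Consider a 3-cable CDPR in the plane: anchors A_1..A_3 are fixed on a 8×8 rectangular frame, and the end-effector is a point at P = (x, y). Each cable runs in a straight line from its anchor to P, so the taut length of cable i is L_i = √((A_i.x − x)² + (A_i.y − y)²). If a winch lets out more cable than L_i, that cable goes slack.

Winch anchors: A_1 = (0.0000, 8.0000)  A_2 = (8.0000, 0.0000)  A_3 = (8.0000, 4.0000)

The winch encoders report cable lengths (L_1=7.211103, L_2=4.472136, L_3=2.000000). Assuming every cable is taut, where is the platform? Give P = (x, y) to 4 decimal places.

(6.0000, 4.0000)

circle eqns → linear via eq_j − eq_1; set k_j = A_j·A_j − L_j²
k_1 = 0.0000+64.0000−52.0000 = 12.0000
-16.0000·x + 16.0000·y = k_1−k_2 = -32.0000
-16.0000·x + 8.0000·y = k_1−k_3 = -64.0000
solve first two rows → x=6.0000, y=4.0000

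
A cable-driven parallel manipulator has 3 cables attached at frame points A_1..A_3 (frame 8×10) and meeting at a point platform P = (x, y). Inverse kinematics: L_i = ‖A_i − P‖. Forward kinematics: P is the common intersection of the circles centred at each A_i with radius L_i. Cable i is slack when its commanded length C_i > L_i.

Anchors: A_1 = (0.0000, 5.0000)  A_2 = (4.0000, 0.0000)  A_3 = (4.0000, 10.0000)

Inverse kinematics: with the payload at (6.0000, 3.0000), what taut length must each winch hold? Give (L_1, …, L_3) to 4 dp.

L_1 = √((0.0000−6.0000)² + (5.0000−3.0000)²) = 6.3246
L_2 = √((4.0000−6.0000)² + (0.0000−3.0000)²) = 3.6056
L_3 = √((4.0000−6.0000)² + (10.0000−3.0000)²) = 7.2801

(6.3246, 3.6056, 7.2801)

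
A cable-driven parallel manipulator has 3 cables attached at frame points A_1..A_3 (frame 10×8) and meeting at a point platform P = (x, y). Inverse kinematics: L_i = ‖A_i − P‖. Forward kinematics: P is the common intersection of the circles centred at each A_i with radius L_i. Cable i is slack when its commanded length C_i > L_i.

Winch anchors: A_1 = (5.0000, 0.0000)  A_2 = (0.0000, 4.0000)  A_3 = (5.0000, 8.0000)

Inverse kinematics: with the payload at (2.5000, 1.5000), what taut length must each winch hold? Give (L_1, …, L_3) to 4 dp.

(2.9155, 3.5355, 6.9642)

cable 1: Δx=2.5000, Δy=-1.5000; L_1 = √(Δx²+Δy²) = 2.9155
cable 2: Δx=-2.5000, Δy=2.5000; L_2 = √(Δx²+Δy²) = 3.5355
cable 3: Δx=2.5000, Δy=6.5000; L_3 = √(Δx²+Δy²) = 6.9642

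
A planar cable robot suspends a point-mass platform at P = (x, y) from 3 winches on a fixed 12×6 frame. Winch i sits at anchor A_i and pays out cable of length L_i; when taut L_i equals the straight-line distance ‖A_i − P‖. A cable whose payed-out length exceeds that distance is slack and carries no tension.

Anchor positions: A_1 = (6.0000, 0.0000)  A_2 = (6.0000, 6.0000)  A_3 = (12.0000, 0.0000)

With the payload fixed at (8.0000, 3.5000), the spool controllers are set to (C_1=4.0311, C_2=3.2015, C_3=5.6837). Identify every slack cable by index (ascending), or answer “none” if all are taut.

3

i=1: geometric 4.0311 vs commanded 4.0311 ⇒ taut
i=2: geometric 3.2016 vs commanded 3.2015 ⇒ taut
i=3: geometric 5.3151 vs commanded 5.6837 ⇒ slack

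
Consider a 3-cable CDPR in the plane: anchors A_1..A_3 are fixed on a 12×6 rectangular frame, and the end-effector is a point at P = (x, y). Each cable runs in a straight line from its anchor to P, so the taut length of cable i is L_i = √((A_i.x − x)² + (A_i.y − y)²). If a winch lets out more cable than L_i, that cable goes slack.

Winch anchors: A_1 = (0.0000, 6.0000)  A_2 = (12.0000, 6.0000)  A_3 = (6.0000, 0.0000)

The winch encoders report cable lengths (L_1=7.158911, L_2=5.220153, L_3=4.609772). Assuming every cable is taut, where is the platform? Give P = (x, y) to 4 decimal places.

circle eqns → linear via eq_j − eq_1; set k_j = A_j·A_j − L_j²
k_1 = 0.0000+36.0000−51.2500 = -15.2500
-24.0000·x + 0.0000·y = k_1−k_2 = -168.0000
-12.0000·x + 12.0000·y = k_1−k_3 = -30.0000
solve first two rows → x=7.0000, y=4.5000

(7.0000, 4.5000)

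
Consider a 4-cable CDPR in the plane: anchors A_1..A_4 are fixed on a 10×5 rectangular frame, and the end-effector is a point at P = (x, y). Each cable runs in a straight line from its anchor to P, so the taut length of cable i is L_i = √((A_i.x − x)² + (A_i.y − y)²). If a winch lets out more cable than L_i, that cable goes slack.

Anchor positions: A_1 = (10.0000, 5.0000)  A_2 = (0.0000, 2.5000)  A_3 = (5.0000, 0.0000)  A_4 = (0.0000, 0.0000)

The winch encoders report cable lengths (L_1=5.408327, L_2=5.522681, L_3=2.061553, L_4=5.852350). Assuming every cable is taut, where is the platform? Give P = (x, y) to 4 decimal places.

expand ‖A_i−P‖²=L_i² and subtract eq 1 (c_i ≔ ‖A_i‖²−L_i²)
c_1 = 100.0000+25.0000−29.2500 = 95.7500
eq1−eq2 → [20.0000  5.0000]·P = 120.0000
eq1−eq3 → [10.0000  10.0000]·P = 75.0000
eq1−eq4 → [20.0000  10.0000]·P = 130.0000
2×2 solve → P = (5.5000, 2.0000)
check cable 4: ‖A_4−P‖² = 34.2500 ≈ L_4² = 34.2500 ✓

(5.5000, 2.0000)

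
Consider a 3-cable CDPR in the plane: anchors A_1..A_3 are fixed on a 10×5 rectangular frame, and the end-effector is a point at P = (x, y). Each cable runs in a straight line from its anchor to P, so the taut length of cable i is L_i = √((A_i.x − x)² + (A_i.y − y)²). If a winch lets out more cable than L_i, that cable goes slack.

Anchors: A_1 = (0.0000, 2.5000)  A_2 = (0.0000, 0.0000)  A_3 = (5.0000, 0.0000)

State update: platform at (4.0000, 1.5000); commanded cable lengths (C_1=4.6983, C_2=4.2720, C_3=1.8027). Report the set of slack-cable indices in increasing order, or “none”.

1

cable 1: L_1 = ‖A_1−P‖ = 4.1231;  C_1 = 4.6983 → slack
cable 2: L_2 = ‖A_2−P‖ = 4.2720;  C_2 = 4.2720 → taut
cable 3: L_3 = ‖A_3−P‖ = 1.8028;  C_3 = 1.8027 → taut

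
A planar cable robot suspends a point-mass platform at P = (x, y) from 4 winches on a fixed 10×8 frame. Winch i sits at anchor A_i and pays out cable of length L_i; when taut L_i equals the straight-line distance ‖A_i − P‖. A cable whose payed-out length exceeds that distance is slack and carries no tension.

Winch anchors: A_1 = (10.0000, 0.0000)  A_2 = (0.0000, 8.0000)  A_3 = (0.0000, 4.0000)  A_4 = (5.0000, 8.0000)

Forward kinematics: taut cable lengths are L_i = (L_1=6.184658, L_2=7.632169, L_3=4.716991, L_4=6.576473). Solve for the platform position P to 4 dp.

expand ‖A_i−P‖²=L_i² and subtract eq 1 (q_i ≔ ‖A_i‖²−L_i²)
q_1 = 100.0000+0.0000−38.2500 = 61.7500
eq1−eq2 → [20.0000  -16.0000]·P = 56.0000
eq1−eq3 → [20.0000  -8.0000]·P = 68.0000
eq1−eq4 → [10.0000  -16.0000]·P = 16.0000
2×2 solve → P = (4.0000, 1.5000)
check cable 4: ‖A_4−P‖² = 43.2500 ≈ L_4² = 43.2500 ✓

(4.0000, 1.5000)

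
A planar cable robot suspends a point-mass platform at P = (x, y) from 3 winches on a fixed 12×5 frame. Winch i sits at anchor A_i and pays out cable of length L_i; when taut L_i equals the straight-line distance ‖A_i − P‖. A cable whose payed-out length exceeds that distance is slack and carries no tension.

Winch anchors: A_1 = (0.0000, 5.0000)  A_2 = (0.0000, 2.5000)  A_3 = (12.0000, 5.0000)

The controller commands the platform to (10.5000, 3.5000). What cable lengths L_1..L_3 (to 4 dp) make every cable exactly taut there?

(10.6066, 10.5475, 2.1213)

cable 1: Δx=-10.5000, Δy=1.5000; L_1 = √(Δx²+Δy²) = 10.6066
cable 2: Δx=-10.5000, Δy=-1.0000; L_2 = √(Δx²+Δy²) = 10.5475
cable 3: Δx=1.5000, Δy=1.5000; L_3 = √(Δx²+Δy²) = 2.1213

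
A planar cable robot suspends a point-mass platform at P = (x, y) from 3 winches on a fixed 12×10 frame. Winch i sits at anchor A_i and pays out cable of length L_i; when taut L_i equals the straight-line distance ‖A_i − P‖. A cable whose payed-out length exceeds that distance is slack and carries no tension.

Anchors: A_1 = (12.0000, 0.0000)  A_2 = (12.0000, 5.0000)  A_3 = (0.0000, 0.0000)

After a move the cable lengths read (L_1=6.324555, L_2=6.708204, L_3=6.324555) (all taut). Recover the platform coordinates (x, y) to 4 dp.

each cable: (A_i−P)·(A_i−P) = L_i²; let k_i = ‖A_i‖²−L_i²
k_1 = 144.0000+0.0000−40.0000 = 104.0000
row 1: 0.0000x − 10.0000y = -20.0000  (k_2=124.0000)
row 2: 24.0000x + 0.0000y = 144.0000  (k_3=-40.0000)
Cramer on rows 1–2 → x = 6.0000, y = 2.0000

(6.0000, 2.0000)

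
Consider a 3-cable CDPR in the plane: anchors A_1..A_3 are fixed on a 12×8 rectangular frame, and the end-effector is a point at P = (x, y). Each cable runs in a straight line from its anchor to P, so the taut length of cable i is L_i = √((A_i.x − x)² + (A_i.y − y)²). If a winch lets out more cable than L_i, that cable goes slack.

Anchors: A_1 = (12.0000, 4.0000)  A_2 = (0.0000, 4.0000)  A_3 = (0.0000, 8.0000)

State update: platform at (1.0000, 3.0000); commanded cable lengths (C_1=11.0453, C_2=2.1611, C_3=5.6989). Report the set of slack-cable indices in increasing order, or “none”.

cable 1: √((11.0000)²+(1.0000)²)=11.0454, C_1=11.0453: taut
cable 2: √((-1.0000)²+(1.0000)²)=1.4142, C_2=2.1611: slack
cable 3: √((-1.0000)²+(5.0000)²)=5.0990, C_3=5.6989: slack

2, 3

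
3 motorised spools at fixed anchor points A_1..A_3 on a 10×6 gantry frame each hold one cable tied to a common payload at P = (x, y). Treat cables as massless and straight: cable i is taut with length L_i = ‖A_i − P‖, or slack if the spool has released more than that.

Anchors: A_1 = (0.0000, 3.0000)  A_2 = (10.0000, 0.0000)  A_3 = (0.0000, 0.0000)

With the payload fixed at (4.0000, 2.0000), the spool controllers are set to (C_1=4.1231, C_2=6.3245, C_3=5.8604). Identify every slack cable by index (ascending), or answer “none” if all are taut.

cable 1: √((-4.0000)²+(1.0000)²)=4.1231, C_1=4.1231: taut
cable 2: √((6.0000)²+(-2.0000)²)=6.3246, C_2=6.3245: taut
cable 3: √((-4.0000)²+(-2.0000)²)=4.4721, C_3=5.8604: slack

3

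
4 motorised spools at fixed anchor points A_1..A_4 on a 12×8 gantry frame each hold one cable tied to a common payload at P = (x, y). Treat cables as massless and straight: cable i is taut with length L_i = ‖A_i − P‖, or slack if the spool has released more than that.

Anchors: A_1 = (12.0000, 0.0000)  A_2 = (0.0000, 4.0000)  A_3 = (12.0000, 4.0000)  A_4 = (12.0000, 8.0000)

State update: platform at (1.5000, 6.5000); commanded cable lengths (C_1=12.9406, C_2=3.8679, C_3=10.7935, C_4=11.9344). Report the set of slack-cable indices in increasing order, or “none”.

i=1: geometric 12.3491 vs commanded 12.9406 ⇒ slack
i=2: geometric 2.9155 vs commanded 3.8679 ⇒ slack
i=3: geometric 10.7935 vs commanded 10.7935 ⇒ taut
i=4: geometric 10.6066 vs commanded 11.9344 ⇒ slack

1, 2, 4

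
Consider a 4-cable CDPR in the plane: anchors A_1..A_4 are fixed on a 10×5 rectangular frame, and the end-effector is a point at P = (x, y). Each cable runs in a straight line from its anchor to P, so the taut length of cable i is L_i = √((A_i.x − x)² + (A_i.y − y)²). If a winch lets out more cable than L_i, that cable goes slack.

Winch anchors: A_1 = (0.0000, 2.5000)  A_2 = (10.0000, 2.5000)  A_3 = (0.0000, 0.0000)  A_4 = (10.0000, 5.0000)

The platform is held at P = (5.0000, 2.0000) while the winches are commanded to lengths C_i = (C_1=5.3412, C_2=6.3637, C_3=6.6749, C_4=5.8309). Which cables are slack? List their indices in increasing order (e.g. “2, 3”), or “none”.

1, 2, 3

i=1: geometric 5.0249 vs commanded 5.3412 ⇒ slack
i=2: geometric 5.0249 vs commanded 6.3637 ⇒ slack
i=3: geometric 5.3852 vs commanded 6.6749 ⇒ slack
i=4: geometric 5.8310 vs commanded 5.8309 ⇒ taut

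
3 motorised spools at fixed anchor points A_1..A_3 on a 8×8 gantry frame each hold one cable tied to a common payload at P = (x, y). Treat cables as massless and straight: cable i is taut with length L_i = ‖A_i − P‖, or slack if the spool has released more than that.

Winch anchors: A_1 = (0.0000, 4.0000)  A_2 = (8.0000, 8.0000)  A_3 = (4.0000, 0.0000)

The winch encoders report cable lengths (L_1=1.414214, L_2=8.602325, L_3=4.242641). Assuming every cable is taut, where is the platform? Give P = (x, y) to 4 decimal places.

each cable: (A_i−P)·(A_i−P) = L_i²; let q_i = ‖A_i‖²−L_i²
q_1 = 0.0000+16.0000−2.0000 = 14.0000
row 1: -16.0000x − 8.0000y = -40.0000  (q_2=54.0000)
row 2: -8.0000x + 8.0000y = 16.0000  (q_3=-2.0000)
Cramer on rows 1–2 → x = 1.0000, y = 3.0000

(1.0000, 3.0000)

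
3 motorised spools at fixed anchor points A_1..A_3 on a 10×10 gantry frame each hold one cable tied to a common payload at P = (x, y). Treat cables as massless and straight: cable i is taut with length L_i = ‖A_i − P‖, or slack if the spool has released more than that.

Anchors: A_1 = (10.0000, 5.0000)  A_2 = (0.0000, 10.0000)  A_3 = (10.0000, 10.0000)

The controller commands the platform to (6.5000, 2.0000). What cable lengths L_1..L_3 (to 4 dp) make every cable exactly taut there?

cable 1: Δx=3.5000, Δy=3.0000; L_1 = √(Δx²+Δy²) = 4.6098
cable 2: Δx=-6.5000, Δy=8.0000; L_2 = √(Δx²+Δy²) = 10.3078
cable 3: Δx=3.5000, Δy=8.0000; L_3 = √(Δx²+Δy²) = 8.7321

(4.6098, 10.3078, 8.7321)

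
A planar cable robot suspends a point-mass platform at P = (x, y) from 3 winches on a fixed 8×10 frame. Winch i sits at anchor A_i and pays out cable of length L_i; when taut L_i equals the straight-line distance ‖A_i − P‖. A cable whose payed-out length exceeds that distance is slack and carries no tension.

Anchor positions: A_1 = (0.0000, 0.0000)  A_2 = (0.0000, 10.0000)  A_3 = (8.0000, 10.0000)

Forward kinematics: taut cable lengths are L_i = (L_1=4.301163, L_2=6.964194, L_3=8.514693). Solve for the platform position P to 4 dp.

(2.5000, 3.5000)

each cable: (A_i−P)·(A_i−P) = L_i²; let q_i = ‖A_i‖²−L_i²
q_1 = 0.0000+0.0000−18.5000 = -18.5000
row 1: 0.0000x − 20.0000y = -70.0000  (q_2=51.5000)
row 2: -16.0000x − 20.0000y = -110.0000  (q_3=91.5000)
Cramer on rows 1–2 → x = 2.5000, y = 3.5000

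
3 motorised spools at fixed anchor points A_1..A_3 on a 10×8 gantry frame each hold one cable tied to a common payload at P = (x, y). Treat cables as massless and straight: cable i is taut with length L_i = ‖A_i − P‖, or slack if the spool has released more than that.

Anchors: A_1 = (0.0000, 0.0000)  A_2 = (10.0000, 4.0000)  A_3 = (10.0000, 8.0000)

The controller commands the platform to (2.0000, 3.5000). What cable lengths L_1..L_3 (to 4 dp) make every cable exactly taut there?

(4.0311, 8.0156, 9.1788)

L_1: Δ = A_1−P = (-2.0000, -3.5000) → ‖Δ‖ = √16.2500 = 4.0311
L_2: Δ = A_2−P = (8.0000, 0.5000) → ‖Δ‖ = √64.2500 = 8.0156
L_3: Δ = A_3−P = (8.0000, 4.5000) → ‖Δ‖ = √84.2500 = 9.1788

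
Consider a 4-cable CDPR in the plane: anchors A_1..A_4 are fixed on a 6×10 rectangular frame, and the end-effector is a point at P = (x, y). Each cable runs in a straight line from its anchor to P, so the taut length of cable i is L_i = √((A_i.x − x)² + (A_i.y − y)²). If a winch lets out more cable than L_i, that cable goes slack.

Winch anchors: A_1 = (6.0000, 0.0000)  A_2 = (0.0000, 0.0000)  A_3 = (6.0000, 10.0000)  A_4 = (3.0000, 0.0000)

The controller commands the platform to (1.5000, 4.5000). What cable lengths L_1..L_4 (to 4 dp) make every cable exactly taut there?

cable 1: Δx=4.5000, Δy=-4.5000; L_1 = √(Δx²+Δy²) = 6.3640
cable 2: Δx=-1.5000, Δy=-4.5000; L_2 = √(Δx²+Δy²) = 4.7434
cable 3: Δx=4.5000, Δy=5.5000; L_3 = √(Δx²+Δy²) = 7.1063
cable 4: Δx=1.5000, Δy=-4.5000; L_4 = √(Δx²+Δy²) = 4.7434

(6.3640, 4.7434, 7.1063, 4.7434)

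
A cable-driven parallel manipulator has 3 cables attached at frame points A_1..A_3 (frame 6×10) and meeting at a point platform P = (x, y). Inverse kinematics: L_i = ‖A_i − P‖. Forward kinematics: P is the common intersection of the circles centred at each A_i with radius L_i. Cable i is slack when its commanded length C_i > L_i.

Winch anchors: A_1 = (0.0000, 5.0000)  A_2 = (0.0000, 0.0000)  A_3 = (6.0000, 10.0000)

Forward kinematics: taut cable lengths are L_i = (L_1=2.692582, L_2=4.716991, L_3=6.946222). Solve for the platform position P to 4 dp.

(2.5000, 4.0000)

expand ‖A_i−P‖²=L_i² and subtract eq 1 (c_i ≔ ‖A_i‖²−L_i²)
c_1 = 0.0000+25.0000−7.2500 = 17.7500
eq1−eq2 → [0.0000  10.0000]·P = 40.0000
eq1−eq3 → [-12.0000  -10.0000]·P = -70.0000
2×2 solve → P = (2.5000, 4.0000)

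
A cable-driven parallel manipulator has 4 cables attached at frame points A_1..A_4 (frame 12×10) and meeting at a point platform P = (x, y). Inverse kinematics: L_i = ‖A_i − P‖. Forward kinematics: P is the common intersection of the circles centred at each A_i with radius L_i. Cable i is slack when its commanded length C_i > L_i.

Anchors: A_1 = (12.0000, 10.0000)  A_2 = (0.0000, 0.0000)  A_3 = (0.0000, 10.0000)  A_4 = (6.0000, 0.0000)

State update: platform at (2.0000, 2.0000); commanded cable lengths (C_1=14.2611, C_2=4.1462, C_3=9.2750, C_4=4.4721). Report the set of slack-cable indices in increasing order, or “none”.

cable 1: √((10.0000)²+(8.0000)²)=12.8062, C_1=14.2611: slack
cable 2: √((-2.0000)²+(-2.0000)²)=2.8284, C_2=4.1462: slack
cable 3: √((-2.0000)²+(8.0000)²)=8.2462, C_3=9.2750: slack
cable 4: √((4.0000)²+(-2.0000)²)=4.4721, C_4=4.4721: taut

1, 2, 3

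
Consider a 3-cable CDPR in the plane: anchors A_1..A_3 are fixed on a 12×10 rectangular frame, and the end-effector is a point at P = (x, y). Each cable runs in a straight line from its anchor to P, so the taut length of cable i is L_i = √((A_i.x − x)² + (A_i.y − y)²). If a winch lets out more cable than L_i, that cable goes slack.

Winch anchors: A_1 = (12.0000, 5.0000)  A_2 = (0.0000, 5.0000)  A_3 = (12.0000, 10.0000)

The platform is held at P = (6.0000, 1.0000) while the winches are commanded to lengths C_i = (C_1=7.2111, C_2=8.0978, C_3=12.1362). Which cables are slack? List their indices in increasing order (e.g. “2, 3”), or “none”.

2, 3

cable 1: L_1 = ‖A_1−P‖ = 7.2111;  C_1 = 7.2111 → taut
cable 2: L_2 = ‖A_2−P‖ = 7.2111;  C_2 = 8.0978 → slack
cable 3: L_3 = ‖A_3−P‖ = 10.8167;  C_3 = 12.1362 → slack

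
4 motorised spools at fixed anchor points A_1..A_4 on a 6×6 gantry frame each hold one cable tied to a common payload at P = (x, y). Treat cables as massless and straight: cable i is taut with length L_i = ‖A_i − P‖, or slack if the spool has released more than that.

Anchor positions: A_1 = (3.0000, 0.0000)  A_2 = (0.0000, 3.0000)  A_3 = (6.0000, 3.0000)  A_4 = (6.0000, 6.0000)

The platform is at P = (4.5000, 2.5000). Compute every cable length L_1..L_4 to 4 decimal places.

cable 1: Δx=-1.5000, Δy=-2.5000; L_1 = √(Δx²+Δy²) = 2.9155
cable 2: Δx=-4.5000, Δy=0.5000; L_2 = √(Δx²+Δy²) = 4.5277
cable 3: Δx=1.5000, Δy=0.5000; L_3 = √(Δx²+Δy²) = 1.5811
cable 4: Δx=1.5000, Δy=3.5000; L_4 = √(Δx²+Δy²) = 3.8079

(2.9155, 4.5277, 1.5811, 3.8079)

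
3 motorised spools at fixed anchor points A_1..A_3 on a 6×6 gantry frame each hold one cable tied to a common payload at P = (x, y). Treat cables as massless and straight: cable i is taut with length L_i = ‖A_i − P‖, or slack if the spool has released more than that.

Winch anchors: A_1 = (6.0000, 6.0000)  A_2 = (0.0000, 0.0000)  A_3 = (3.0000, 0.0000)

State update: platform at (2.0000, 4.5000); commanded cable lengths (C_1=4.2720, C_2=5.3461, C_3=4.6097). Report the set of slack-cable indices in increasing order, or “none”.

2

i=1: geometric 4.2720 vs commanded 4.2720 ⇒ taut
i=2: geometric 4.9244 vs commanded 5.3461 ⇒ slack
i=3: geometric 4.6098 vs commanded 4.6097 ⇒ taut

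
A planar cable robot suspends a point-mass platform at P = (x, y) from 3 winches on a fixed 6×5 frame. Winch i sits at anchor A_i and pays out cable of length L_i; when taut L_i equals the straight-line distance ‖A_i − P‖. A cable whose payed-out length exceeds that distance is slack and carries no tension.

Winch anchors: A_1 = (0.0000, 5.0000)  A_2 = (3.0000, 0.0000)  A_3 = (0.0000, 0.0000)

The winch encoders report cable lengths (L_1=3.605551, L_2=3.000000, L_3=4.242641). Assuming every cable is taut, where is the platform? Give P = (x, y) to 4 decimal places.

(3.0000, 3.0000)

expand ‖A_i−P‖²=L_i² and subtract eq 1 (q_i ≔ ‖A_i‖²−L_i²)
q_1 = 0.0000+25.0000−13.0000 = 12.0000
eq1−eq2 → [-6.0000  10.0000]·P = 12.0000
eq1−eq3 → [0.0000  10.0000]·P = 30.0000
2×2 solve → P = (3.0000, 3.0000)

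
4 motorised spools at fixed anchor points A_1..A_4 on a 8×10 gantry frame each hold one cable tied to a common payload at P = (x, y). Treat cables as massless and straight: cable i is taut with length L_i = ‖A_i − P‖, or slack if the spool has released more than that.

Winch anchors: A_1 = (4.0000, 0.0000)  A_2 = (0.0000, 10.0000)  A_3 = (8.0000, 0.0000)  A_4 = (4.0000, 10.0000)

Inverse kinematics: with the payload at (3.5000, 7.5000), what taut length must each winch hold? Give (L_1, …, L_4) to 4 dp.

(7.5166, 4.3012, 8.7464, 2.5495)

cable 1: Δx=0.5000, Δy=-7.5000; L_1 = √(Δx²+Δy²) = 7.5166
cable 2: Δx=-3.5000, Δy=2.5000; L_2 = √(Δx²+Δy²) = 4.3012
cable 3: Δx=4.5000, Δy=-7.5000; L_3 = √(Δx²+Δy²) = 8.7464
cable 4: Δx=0.5000, Δy=2.5000; L_4 = √(Δx²+Δy²) = 2.5495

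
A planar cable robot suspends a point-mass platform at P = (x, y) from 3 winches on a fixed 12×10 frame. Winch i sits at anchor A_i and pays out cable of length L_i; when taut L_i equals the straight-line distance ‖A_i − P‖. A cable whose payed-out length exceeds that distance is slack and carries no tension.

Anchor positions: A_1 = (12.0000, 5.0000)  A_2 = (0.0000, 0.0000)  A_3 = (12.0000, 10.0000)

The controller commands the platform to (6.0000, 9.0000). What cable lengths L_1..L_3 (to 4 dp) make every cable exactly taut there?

cable 1: Δx=6.0000, Δy=-4.0000; L_1 = √(Δx²+Δy²) = 7.2111
cable 2: Δx=-6.0000, Δy=-9.0000; L_2 = √(Δx²+Δy²) = 10.8167
cable 3: Δx=6.0000, Δy=1.0000; L_3 = √(Δx²+Δy²) = 6.0828

(7.2111, 10.8167, 6.0828)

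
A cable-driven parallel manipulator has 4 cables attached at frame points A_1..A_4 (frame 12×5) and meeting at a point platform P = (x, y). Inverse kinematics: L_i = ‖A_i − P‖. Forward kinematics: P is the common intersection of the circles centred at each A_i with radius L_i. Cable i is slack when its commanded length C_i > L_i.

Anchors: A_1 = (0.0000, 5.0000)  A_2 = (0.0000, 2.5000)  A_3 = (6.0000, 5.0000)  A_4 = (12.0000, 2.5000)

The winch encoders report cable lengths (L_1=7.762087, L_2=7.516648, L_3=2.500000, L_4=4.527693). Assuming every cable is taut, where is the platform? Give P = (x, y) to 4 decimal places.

(7.5000, 3.0000)

each cable: (A_i−P)·(A_i−P) = L_i²; let k_i = ‖A_i‖²−L_i²
k_1 = 0.0000+25.0000−60.2500 = -35.2500
row 1: 0.0000x + 5.0000y = 15.0000  (k_2=-50.2500)
row 2: -12.0000x + 0.0000y = -90.0000  (k_3=54.7500)
row 3: -24.0000x + 5.0000y = -165.0000  (k_4=129.7500)
Cramer on rows 1–2 → x = 7.5000, y = 3.0000
check cable 4: ‖A_4−P‖² = 20.5000 ≈ L_4² = 20.5000 ✓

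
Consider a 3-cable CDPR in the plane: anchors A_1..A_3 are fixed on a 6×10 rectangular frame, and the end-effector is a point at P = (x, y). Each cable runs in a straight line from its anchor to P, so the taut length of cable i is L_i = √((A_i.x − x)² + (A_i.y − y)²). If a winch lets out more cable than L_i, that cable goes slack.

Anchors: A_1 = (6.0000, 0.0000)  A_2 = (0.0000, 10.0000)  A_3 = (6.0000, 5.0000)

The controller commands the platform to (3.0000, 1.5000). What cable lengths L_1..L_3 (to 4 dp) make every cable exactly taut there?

L_1: Δ = A_1−P = (3.0000, -1.5000) → ‖Δ‖ = √11.2500 = 3.3541
L_2: Δ = A_2−P = (-3.0000, 8.5000) → ‖Δ‖ = √81.2500 = 9.0139
L_3: Δ = A_3−P = (3.0000, 3.5000) → ‖Δ‖ = √21.2500 = 4.6098

(3.3541, 9.0139, 4.6098)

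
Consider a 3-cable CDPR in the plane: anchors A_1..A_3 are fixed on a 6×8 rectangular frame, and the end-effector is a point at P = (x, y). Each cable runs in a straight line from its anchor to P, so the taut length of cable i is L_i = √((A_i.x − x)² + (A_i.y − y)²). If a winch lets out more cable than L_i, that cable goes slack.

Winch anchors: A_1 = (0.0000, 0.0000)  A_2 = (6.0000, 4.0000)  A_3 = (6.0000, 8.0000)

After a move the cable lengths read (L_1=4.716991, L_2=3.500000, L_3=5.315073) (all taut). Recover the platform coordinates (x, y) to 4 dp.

circle eqns → linear via eq_j − eq_1; set c_j = A_j·A_j − L_j²
c_1 = 0.0000+0.0000−22.2500 = -22.2500
-12.0000·x − 8.0000·y = c_1−c_2 = -62.0000
-12.0000·x − 16.0000·y = c_1−c_3 = -94.0000
solve first two rows → x=2.5000, y=4.0000

(2.5000, 4.0000)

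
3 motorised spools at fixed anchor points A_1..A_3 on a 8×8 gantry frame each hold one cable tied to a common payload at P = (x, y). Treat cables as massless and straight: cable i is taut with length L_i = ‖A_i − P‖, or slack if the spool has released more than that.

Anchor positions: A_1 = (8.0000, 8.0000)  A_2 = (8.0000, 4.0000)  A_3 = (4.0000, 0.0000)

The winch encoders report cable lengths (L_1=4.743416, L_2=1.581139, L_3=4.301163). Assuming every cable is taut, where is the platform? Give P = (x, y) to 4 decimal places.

expand ‖A_i−P‖²=L_i² and subtract eq 1 (c_i ≔ ‖A_i‖²−L_i²)
c_1 = 64.0000+64.0000−22.5000 = 105.5000
eq1−eq2 → [0.0000  8.0000]·P = 28.0000
eq1−eq3 → [8.0000  16.0000]·P = 108.0000
2×2 solve → P = (6.5000, 3.5000)

(6.5000, 3.5000)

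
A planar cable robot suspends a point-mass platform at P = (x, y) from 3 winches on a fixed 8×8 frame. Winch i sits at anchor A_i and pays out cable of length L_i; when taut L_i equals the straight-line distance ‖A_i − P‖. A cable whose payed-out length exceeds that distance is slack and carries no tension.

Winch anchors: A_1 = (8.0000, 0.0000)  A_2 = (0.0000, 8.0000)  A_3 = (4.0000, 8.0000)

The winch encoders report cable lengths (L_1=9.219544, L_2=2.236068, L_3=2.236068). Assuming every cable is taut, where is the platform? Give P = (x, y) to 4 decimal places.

circle eqns → linear via eq_j − eq_1; set c_j = A_j·A_j − L_j²
c_1 = 64.0000+0.0000−85.0000 = -21.0000
16.0000·x − 16.0000·y = c_1−c_2 = -80.0000
8.0000·x − 16.0000·y = c_1−c_3 = -96.0000
solve first two rows → x=2.0000, y=7.0000

(2.0000, 7.0000)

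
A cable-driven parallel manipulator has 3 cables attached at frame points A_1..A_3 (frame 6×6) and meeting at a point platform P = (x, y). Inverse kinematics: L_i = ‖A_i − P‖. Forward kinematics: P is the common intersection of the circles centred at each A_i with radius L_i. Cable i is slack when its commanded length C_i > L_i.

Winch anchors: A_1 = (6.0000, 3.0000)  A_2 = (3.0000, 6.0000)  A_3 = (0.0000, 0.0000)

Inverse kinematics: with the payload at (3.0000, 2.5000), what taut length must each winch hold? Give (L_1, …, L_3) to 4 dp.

(3.0414, 3.5000, 3.9051)

L_1 = √((6.0000−3.0000)² + (3.0000−2.5000)²) = 3.0414
L_2 = √((3.0000−3.0000)² + (6.0000−2.5000)²) = 3.5000
L_3 = √((0.0000−3.0000)² + (0.0000−2.5000)²) = 3.9051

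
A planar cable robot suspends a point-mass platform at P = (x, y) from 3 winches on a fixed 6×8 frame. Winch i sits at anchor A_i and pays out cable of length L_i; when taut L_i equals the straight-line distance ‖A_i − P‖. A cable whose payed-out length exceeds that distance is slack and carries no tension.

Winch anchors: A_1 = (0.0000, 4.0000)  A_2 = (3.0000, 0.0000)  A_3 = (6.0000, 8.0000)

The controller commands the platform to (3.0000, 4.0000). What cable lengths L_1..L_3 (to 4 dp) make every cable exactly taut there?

(3.0000, 4.0000, 5.0000)

L_1 = √((0.0000−3.0000)² + (4.0000−4.0000)²) = 3.0000
L_2 = √((3.0000−3.0000)² + (0.0000−4.0000)²) = 4.0000
L_3 = √((6.0000−3.0000)² + (8.0000−4.0000)²) = 5.0000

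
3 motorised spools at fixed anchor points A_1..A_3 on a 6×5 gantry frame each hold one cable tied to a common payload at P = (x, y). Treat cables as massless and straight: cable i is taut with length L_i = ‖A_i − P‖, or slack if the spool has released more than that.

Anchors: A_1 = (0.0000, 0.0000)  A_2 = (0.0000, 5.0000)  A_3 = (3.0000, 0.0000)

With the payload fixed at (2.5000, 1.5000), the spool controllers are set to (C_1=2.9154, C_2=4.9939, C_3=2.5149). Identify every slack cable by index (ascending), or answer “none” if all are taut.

cable 1: √((-2.5000)²+(-1.5000)²)=2.9155, C_1=2.9154: taut
cable 2: √((-2.5000)²+(3.5000)²)=4.3012, C_2=4.9939: slack
cable 3: √((0.5000)²+(-1.5000)²)=1.5811, C_3=2.5149: slack

2, 3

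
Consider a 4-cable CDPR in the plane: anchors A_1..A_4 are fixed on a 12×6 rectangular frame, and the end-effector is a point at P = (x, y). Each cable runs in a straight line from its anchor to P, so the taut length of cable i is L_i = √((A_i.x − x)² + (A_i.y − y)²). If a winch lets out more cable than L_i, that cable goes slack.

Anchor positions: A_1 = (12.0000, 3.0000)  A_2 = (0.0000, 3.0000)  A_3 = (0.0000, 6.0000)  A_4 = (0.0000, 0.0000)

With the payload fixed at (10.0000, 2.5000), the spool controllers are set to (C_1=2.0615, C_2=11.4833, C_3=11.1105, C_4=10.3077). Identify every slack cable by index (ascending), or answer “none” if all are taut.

2, 3

i=1: geometric 2.0616 vs commanded 2.0615 ⇒ taut
i=2: geometric 10.0125 vs commanded 11.4833 ⇒ slack
i=3: geometric 10.5948 vs commanded 11.1105 ⇒ slack
i=4: geometric 10.3078 vs commanded 10.3077 ⇒ taut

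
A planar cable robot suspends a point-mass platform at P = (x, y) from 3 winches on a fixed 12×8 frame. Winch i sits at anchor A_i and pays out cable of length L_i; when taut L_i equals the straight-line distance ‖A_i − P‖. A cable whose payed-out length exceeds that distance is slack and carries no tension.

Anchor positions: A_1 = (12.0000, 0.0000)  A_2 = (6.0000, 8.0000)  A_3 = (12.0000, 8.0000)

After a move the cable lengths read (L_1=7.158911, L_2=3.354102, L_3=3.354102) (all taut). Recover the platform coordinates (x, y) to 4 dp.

(9.0000, 6.5000)

expand ‖A_i−P‖²=L_i² and subtract eq 1 (k_i ≔ ‖A_i‖²−L_i²)
k_1 = 144.0000+0.0000−51.2500 = 92.7500
eq1−eq2 → [12.0000  -16.0000]·P = 4.0000
eq1−eq3 → [0.0000  -16.0000]·P = -104.0000
2×2 solve → P = (9.0000, 6.5000)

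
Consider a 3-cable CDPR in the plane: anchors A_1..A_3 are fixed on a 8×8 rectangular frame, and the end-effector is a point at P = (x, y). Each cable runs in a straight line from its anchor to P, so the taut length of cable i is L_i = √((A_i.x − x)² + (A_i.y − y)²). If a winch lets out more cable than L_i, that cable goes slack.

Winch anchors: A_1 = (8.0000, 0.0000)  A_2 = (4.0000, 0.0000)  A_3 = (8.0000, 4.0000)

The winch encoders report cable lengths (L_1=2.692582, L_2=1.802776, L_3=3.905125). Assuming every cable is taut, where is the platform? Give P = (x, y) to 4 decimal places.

expand ‖A_i−P‖²=L_i² and subtract eq 1 (c_i ≔ ‖A_i‖²−L_i²)
c_1 = 64.0000+0.0000−7.2500 = 56.7500
eq1−eq2 → [8.0000  0.0000]·P = 44.0000
eq1−eq3 → [0.0000  -8.0000]·P = -8.0000
2×2 solve → P = (5.5000, 1.0000)

(5.5000, 1.0000)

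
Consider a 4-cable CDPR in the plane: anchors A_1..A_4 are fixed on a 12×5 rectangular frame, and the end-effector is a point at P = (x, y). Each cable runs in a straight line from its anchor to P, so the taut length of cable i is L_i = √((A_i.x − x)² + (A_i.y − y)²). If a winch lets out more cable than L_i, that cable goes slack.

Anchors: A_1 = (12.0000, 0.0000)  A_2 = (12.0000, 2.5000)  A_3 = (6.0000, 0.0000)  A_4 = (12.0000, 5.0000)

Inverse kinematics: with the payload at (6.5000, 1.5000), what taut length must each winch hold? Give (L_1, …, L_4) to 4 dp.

(5.7009, 5.5902, 1.5811, 6.5192)

L_1 = √((12.0000−6.5000)² + (0.0000−1.5000)²) = 5.7009
L_2 = √((12.0000−6.5000)² + (2.5000−1.5000)²) = 5.5902
L_3 = √((6.0000−6.5000)² + (0.0000−1.5000)²) = 1.5811
L_4 = √((12.0000−6.5000)² + (5.0000−1.5000)²) = 6.5192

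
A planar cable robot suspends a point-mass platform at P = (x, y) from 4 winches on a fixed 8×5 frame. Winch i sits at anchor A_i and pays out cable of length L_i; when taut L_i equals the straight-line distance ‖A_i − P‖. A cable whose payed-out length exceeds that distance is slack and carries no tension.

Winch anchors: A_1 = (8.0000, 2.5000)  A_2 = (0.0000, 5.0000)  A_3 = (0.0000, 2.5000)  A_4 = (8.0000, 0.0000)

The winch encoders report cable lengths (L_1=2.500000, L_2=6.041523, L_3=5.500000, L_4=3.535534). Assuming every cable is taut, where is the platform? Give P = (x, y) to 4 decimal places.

circle eqns → linear via eq_j − eq_1; set c_j = A_j·A_j − L_j²
c_1 = 64.0000+6.2500−6.2500 = 64.0000
16.0000·x − 5.0000·y = c_1−c_2 = 75.5000
16.0000·x + 0.0000·y = c_1−c_3 = 88.0000
0.0000·x + 5.0000·y = c_1−c_4 = 12.5000
solve first two rows → x=5.5000, y=2.5000
check cable 4: ‖A_4−P‖² = 12.5000 ≈ L_4² = 12.5000 ✓

(5.5000, 2.5000)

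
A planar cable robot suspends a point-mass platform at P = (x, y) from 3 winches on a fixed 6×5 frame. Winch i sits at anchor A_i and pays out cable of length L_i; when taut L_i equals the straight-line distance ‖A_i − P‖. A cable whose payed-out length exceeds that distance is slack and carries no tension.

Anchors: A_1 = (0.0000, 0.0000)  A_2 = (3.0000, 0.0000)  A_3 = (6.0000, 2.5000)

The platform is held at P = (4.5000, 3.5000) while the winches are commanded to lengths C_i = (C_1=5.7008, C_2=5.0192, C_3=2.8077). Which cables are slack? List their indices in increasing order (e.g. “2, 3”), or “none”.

2, 3

cable 1: √((-4.5000)²+(-3.5000)²)=5.7009, C_1=5.7008: taut
cable 2: √((-1.5000)²+(-3.5000)²)=3.8079, C_2=5.0192: slack
cable 3: √((1.5000)²+(-1.0000)²)=1.8028, C_3=2.8077: slack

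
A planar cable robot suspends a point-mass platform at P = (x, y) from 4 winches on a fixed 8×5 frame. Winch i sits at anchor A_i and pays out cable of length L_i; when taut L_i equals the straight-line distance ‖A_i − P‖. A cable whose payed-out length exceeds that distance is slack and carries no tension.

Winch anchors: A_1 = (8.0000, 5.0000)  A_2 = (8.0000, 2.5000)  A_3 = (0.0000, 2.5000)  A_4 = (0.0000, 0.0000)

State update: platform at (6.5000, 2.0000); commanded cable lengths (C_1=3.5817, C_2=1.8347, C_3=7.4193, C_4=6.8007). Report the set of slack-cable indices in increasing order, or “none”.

cable 1: L_1 = ‖A_1−P‖ = 3.3541;  C_1 = 3.5817 → slack
cable 2: L_2 = ‖A_2−P‖ = 1.5811;  C_2 = 1.8347 → slack
cable 3: L_3 = ‖A_3−P‖ = 6.5192;  C_3 = 7.4193 → slack
cable 4: L_4 = ‖A_4−P‖ = 6.8007;  C_4 = 6.8007 → taut

1, 2, 3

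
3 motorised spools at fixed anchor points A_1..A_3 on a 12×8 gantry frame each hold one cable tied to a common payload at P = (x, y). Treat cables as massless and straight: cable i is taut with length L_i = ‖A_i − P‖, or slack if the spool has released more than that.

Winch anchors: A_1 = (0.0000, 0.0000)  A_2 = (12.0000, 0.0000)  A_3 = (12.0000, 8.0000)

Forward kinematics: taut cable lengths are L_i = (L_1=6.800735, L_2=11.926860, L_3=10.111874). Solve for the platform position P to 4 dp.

(2.0000, 6.5000)

each cable: (A_i−P)·(A_i−P) = L_i²; let c_i = ‖A_i‖²−L_i²
c_1 = 0.0000+0.0000−46.2500 = -46.2500
row 1: -24.0000x + 0.0000y = -48.0000  (c_2=1.7500)
row 2: -24.0000x − 16.0000y = -152.0000  (c_3=105.7500)
Cramer on rows 1–2 → x = 2.0000, y = 6.5000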